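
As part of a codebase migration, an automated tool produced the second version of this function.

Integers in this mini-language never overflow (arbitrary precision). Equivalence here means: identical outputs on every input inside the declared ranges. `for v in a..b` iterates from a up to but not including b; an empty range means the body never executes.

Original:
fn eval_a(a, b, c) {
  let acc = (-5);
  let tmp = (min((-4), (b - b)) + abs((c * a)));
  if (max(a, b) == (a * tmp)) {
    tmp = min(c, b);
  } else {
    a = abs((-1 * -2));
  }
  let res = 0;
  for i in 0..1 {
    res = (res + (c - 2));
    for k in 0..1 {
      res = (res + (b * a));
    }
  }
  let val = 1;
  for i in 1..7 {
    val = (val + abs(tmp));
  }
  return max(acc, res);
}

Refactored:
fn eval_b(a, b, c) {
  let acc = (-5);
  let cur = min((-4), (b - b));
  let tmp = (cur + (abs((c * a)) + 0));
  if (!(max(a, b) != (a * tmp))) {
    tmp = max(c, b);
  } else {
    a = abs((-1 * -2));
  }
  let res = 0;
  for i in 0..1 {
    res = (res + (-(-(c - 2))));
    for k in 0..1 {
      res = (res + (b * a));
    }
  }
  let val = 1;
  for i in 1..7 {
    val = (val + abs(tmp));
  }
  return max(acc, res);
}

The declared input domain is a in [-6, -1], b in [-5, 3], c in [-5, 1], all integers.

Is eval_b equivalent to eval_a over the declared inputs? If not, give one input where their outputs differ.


Equivalent. The one real change (`min(c, b)` became `max(c, b)`) has no effect anywhere in the declared ranges.
Checked all 378 inputs in the declared domain: the outputs agree on every one.
One worked example (a=-4, b=-3, c=-4) — eval_a: acc=-5, then tmp=12, then (max(a, b) == (a * tmp)) is false, then a=2, then res=0, then (i=0), then res=-6, then (k=0), then res=-12, then val=1, then (i=1), then val=13, then (i=2), then val=25, then (i=3), then val=37, then (i=4), then val=49, then (i=5), then val=61, then (i=6), then val=73, then returns -5; eval_b: acc=-5, then cur=-4, then tmp=12, then (!(max(a, b) != (a * tmp))) is false, then a=2, then res=0, then (i=0), then res=-6, then (k=0), then res=-12, then val=1, then (i=1), then val=13, then (i=2), then val=25, then (i=3), then val=37, then (i=4), then val=49, then (i=5), then val=61, then (i=6), then val=73, then returns -5; agreement on -5.
verdict: equivalent


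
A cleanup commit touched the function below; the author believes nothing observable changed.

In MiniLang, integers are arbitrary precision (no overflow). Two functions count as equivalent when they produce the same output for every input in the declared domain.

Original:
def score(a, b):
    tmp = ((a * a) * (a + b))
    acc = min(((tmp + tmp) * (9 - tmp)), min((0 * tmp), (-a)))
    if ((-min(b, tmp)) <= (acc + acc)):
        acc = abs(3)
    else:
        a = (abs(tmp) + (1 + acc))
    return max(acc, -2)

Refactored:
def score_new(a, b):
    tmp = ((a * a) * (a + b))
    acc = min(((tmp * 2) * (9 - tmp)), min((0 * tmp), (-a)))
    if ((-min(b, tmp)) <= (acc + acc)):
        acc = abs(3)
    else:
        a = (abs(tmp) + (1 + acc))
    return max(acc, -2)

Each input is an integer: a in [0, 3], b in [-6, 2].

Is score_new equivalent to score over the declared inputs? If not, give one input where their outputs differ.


Side by side, the visible changes include: arithmetic usage differs, and constant usage differs.
As a probe, take a=0, b=-2: score runs tmp becomes 0; next acc becomes 0; next ((-min(b, tmp)) <= (acc + acc)) evaluates to false; next a becomes 1; next final value 0; score_new runs tmp becomes 0; next acc becomes 0; next ((-min(b, tmp)) <= (acc + acc)) evaluates to false; next a becomes 1; next final value 0; both end at 0.
Across all 36 domain points the two functions coincide.
verdict: equivalent


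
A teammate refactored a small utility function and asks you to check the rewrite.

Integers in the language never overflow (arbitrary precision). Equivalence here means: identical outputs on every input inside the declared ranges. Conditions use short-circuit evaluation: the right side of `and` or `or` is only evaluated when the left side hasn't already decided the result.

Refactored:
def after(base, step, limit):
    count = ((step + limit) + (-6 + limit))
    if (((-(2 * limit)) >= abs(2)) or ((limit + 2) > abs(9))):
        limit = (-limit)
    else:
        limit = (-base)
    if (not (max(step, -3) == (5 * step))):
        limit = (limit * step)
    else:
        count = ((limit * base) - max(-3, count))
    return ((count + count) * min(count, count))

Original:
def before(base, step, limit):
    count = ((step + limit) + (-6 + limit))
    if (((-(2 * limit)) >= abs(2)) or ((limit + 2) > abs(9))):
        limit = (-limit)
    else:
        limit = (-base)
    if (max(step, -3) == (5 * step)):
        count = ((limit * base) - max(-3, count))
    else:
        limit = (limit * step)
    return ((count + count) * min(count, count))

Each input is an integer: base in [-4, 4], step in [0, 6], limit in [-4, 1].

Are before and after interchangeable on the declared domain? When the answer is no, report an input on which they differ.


Differences: boolean connective usage differs — yet all 378 inputs agree.
verdict: equivalent


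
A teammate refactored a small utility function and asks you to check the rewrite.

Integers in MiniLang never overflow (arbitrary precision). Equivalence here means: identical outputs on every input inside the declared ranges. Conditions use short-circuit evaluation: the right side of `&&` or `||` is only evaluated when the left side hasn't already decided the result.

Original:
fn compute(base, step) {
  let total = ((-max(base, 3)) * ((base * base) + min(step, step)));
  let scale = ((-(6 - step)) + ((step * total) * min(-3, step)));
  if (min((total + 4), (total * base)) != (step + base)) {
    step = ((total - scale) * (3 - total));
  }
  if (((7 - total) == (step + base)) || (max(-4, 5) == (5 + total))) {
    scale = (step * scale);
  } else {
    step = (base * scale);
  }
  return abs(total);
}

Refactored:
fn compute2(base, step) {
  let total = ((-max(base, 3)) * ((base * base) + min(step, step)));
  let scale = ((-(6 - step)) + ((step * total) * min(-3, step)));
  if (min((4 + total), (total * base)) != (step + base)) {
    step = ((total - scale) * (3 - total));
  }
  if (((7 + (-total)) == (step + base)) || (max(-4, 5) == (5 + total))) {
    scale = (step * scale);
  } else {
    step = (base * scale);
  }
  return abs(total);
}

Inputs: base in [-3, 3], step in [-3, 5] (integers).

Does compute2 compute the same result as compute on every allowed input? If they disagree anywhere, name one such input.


The two are interchangeable: arithmetic usage differs, and every declared input agrees.
One worked example (base=2, step=2) — compute: total becomes -18; next scale becomes 104; next (min((total + 4), (total * base)) != (step + base)) evaluates to true; next step becomes -2562; next (((7 - total) == (step + base)) || (max(-4, 5) == (5 + total))) evaluates to false; next step becomes 208; next final value 18; compute2: total becomes -18; next scale becomes 104; next (min((4 + total), (total * base)) != (step + base)) evaluates to true; next step becomes -2562; next (((7 + (-total)) == (step + base)) || (max(-4, 5) == (5 + total))) evaluates to false; next step becomes 208; next final value 18; agreement on 18.
An exhaustive pass over the 63 declared inputs shows identical outputs.
verdict: equivalent


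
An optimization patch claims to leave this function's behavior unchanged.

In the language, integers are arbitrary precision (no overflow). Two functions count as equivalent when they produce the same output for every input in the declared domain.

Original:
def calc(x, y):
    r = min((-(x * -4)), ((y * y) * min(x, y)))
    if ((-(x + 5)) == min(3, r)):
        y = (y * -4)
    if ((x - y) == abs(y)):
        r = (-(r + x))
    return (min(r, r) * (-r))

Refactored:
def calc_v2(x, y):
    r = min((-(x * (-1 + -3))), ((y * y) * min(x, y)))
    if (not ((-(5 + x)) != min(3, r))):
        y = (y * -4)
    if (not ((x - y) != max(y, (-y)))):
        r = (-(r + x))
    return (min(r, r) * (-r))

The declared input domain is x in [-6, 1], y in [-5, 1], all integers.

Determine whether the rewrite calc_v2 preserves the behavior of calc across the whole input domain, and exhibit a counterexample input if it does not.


Comparing the listings, the differences include: comparison usage differs, and arithmetic usage differs, and boolean connective usage differs, and min/max/abs usage differs, and constant usage differs.
Spot check at x=-2, y=0 — calc: r = -8; ((-(x + 5)) == min(3, r)) -> false; ((x - y) == abs(y)) -> false; return -64. calc_v2: r = -8; (not ((-(5 + x)) != min(3, r))) -> false; (not ((x - y) != max(y, (-y)))) -> false; return -64. Both give -64.
Every one of the 56 inputs gives matching results.
verdict: equivalent


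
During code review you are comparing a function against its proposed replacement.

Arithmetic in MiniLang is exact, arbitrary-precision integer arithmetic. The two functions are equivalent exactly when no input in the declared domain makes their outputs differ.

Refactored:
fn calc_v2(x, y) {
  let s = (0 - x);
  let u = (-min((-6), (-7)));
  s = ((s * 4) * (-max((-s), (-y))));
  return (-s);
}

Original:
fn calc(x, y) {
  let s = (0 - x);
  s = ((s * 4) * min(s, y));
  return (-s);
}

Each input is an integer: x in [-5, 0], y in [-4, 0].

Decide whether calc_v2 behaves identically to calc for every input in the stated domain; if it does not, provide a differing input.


Equivalent. Whatever the rewrite altered, no input in the stated domain can expose a difference.
An exhaustive pass over the 30 declared inputs shows identical outputs.
As a probe, take x=-4, y=-3: calc runs s=4, then s=-48, then returns 48; calc_v2 runs s=4, then u=7, then s=-48, then returns 48; both end at 48.
verdict: equivalent


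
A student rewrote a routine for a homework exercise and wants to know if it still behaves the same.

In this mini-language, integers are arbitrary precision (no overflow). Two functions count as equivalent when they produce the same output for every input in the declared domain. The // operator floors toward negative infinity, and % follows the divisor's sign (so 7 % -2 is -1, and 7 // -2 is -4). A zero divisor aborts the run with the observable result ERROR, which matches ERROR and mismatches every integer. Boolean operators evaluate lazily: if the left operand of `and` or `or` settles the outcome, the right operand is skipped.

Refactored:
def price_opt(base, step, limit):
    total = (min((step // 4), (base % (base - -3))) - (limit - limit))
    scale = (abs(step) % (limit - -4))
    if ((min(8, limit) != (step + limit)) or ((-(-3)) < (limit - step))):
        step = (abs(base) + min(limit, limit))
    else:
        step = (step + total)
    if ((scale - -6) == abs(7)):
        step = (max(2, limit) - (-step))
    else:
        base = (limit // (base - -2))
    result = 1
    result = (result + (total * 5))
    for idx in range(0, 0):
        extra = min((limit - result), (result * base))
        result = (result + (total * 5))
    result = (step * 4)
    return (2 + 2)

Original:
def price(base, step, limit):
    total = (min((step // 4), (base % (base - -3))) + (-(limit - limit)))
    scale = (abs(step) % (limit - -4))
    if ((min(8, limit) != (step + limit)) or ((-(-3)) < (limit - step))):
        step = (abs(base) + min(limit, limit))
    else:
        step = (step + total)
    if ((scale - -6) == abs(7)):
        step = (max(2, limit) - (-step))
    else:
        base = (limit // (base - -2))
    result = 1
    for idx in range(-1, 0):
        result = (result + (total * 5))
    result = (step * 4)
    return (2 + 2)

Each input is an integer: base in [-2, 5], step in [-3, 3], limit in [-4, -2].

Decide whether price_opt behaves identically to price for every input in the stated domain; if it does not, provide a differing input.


Comparing the listings, the differences include: constant usage differs; also min/max/abs usage differs; also loop structure differs; also local variable names differ; also statement counts differ; also arithmetic usage differs.
Tracing base=4, step=0, limit=-4: price: total = 0; division by zero -> ERROR | price_opt: total = 0; division by zero -> ERROR — matching result ERROR.
Every one of the 168 inputs gives matching results.
verdict: equivalent


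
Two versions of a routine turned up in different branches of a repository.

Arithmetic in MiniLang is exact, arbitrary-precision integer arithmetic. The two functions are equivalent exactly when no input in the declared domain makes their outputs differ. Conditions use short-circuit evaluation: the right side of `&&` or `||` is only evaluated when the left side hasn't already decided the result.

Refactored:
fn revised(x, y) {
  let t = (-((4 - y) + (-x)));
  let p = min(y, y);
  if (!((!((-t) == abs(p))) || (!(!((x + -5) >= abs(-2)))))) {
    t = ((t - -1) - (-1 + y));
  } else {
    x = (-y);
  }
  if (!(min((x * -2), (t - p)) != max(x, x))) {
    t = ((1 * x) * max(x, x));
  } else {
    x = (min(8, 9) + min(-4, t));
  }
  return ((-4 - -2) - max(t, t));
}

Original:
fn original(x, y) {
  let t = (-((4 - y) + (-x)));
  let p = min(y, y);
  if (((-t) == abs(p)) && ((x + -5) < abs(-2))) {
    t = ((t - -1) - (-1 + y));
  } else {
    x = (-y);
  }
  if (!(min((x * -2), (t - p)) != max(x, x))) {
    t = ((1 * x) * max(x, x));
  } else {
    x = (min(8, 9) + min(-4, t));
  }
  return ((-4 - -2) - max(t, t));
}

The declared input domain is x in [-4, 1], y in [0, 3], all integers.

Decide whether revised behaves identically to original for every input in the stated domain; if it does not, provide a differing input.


Side by side, the visible changes include: boolean connective usage differs, comparison usage differs.
One worked example (x=-1, y=3) — original: t := -2 | p := 3 | (((-t) == abs(p)) && ((x + -5) < abs(-2))): false | x := -3 | (!(min((x * -2), (t - p)) != max(x, x))): false | x := 4 | result 0; revised: t := -2 | p := 3 | (!((!((-t) == abs(p))) || (!(!((x + -5) >= abs(-2)))))): false | x := -3 | (!(min((x * -2), (t - p)) != max(x, x))): false | x := 4 | result 0; agreement on 0.
Sweeping the whole domain (24 inputs) finds no disagreement.
verdict: equivalent


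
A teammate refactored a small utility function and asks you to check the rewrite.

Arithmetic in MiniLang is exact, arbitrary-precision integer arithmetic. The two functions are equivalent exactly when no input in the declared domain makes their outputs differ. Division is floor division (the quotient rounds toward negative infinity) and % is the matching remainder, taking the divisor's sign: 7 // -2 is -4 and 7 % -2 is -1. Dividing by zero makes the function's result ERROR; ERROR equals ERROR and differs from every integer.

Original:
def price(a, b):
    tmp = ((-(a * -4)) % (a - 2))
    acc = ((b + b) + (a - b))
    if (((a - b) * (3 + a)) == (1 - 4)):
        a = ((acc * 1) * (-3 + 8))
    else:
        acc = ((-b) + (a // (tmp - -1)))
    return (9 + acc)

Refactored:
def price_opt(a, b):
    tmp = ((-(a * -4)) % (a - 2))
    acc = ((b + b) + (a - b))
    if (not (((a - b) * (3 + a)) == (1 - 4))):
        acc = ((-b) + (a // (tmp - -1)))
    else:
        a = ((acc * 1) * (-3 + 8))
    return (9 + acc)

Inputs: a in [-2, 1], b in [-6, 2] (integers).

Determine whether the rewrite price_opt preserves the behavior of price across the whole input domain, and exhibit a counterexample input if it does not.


Comparing the listings, the differences include: boolean connective usage differs.
Tracing a=1, b=-2: price: tmp = 0; acc = -1; (((a - b) * (3 + a)) == (1 - 4)) -> false; acc = 3; return 12 | price_opt: tmp = 0; acc = -1; (not (((a - b) * (3 + a)) == (1 - 4))) -> true; acc = 3; return 12 — matching result 12.
An exhaustive pass over the 36 declared inputs shows identical outputs.
verdict: equivalent


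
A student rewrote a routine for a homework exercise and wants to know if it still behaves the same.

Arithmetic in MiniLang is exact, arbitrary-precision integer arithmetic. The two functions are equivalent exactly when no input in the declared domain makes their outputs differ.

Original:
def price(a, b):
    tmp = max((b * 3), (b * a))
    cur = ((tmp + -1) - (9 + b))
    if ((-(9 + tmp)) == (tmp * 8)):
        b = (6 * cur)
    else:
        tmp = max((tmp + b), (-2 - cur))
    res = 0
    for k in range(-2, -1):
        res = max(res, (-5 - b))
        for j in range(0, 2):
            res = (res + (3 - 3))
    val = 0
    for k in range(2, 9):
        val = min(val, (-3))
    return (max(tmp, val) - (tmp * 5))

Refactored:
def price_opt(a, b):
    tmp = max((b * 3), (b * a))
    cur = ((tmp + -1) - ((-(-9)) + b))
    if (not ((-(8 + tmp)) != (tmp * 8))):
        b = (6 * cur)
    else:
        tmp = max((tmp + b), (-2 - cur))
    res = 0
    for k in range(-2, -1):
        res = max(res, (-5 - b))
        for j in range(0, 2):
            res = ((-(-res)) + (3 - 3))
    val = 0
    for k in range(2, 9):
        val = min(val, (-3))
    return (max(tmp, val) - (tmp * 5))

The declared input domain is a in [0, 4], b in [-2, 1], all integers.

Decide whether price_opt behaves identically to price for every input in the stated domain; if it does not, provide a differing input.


Input a=1, b=-1: 4 from price versus -32 from price_opt.
verdict: not equivalent; witness: a=1, b=-1


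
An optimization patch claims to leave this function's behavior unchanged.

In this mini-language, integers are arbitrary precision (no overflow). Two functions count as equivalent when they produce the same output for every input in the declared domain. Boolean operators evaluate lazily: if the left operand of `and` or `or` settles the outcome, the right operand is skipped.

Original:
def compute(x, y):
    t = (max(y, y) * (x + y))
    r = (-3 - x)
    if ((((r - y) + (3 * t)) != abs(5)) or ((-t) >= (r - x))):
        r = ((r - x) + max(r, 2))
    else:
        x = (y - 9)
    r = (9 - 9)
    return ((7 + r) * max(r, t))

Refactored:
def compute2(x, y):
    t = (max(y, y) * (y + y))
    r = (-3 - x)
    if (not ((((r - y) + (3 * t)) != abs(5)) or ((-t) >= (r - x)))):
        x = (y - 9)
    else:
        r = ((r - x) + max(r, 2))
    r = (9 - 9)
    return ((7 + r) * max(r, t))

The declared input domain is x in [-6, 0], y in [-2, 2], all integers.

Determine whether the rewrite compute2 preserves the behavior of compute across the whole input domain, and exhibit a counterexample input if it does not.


There is a counterexample at x=-6, y=-2: 112 on one side, 56 on the other.
compute: t becomes 16; next r becomes 3; next ((((r - y) + (3 * t)) != abs(5)) or ((-t) >= (r - x))) evaluates to true; next r becomes 12; next r becomes 0; next final value 112
compute2: t becomes 8; next r becomes 3; next (not ((((r - y) + (3 * t)) != abs(5)) or ((-t) >= (r - x)))) evaluates to false; next r becomes 12; next r becomes 0; next final value 56
verdict: not equivalent; witness: x=-6, y=-2


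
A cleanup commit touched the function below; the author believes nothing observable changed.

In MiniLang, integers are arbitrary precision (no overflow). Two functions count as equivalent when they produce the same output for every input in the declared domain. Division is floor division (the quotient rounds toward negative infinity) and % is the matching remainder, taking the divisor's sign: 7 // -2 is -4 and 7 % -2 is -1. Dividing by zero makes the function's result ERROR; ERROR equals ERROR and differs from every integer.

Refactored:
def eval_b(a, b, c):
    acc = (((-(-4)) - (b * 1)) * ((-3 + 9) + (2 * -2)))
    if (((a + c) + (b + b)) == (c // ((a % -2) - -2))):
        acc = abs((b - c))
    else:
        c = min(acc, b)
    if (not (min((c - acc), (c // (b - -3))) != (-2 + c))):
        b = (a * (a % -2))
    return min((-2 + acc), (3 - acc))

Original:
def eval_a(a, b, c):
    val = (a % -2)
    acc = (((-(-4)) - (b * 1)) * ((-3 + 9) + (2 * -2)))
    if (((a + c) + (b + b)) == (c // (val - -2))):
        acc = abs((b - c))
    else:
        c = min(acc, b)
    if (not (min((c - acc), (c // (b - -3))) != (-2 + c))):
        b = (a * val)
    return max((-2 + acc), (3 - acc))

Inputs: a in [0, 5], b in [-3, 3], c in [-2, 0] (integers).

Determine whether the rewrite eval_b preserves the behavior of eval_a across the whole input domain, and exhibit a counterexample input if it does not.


Not equivalent: a=0, b=-2, c=-2 separates them (10 vs -9).
eval_a: val = 0; acc = 12; (((a + c) + (b + b)) == (c // (val - -2))) -> false; c = -2; (not (min((c - acc), (c // (b - -3))) != (-2 + c))) -> false; return 10
eval_b: acc = 12; (((a + c) + (b + b)) == (c // ((a % -2) - -2))) -> false; c = -2; (not (min((c - acc), (c // (b - -3))) != (-2 + c))) -> false; return -9
verdict: not equivalent; witness: a=0, b=-2, c=-2


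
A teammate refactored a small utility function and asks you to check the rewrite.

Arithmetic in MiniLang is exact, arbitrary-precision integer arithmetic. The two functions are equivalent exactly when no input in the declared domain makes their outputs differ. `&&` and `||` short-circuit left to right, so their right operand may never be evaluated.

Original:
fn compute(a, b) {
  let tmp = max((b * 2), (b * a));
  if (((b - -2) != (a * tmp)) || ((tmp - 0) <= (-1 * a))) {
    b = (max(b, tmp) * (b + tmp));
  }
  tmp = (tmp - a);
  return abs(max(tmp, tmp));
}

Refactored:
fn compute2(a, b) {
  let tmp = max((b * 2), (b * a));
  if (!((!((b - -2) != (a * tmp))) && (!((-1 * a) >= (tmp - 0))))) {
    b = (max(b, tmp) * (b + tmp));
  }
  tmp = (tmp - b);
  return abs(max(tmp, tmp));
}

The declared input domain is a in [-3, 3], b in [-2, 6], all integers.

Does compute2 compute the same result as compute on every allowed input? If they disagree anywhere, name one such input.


The rewrite breaks on a=-3, b=-2, where the results are 9 and 18.
compute: tmp := 6 | (((b - -2) != (a * tmp)) || ((tmp - 0) <= (-1 * a))): true | b := 24 | tmp := 9 | result 9
compute2: tmp := 6 | (!((!((b - -2) != (a * tmp))) && (!((-1 * a) >= (tmp - 0))))): true | b := 24 | tmp := -18 | result 18
verdict: not equivalent; witness: a=-3, b=-2


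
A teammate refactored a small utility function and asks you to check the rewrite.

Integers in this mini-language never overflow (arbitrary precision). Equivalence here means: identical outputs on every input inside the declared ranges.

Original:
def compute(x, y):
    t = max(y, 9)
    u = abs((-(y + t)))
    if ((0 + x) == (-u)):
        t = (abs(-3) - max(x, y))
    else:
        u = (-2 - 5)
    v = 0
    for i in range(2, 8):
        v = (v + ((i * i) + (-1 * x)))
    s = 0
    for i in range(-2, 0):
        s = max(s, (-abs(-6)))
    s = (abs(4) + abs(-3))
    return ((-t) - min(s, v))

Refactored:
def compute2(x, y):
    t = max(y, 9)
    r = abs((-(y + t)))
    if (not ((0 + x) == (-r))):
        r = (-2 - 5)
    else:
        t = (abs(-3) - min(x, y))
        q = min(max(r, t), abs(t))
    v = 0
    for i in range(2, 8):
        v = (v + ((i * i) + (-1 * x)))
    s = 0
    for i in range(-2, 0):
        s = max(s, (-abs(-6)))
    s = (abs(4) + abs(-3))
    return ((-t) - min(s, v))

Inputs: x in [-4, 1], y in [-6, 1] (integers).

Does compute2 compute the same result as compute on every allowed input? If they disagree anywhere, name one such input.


Take x=-4, y=-5.
compute: t=9, then u=4, then ((0 + x) == (-u)) is true, then t=7, then v=0, then (i=2), then v=8, then (i=3), then v=21, then (i=4), then v=41, then (i=5), then v=70, then (i=6), then v=110, then (i=7), then v=163, then s=0, then (i=-2), then s=0, then (i=-1), then s=0, then s=7, then returns -14
compute2: t=9, then r=4, then (not ((0 + x) == (-r))) is false, then t=8, then q=8, then v=0, then (i=2), then v=8, then (i=3), then v=21, then (i=4), then v=41, then (i=5), then v=70, then (i=6), then v=110, then (i=7), then v=163, then s=0, then (i=-2), then s=0, then (i=-1), then s=0, then s=7, then returns -15
-14 against -15: the behavior changed.
verdict: not equivalent; witness: x=-4, y=-5


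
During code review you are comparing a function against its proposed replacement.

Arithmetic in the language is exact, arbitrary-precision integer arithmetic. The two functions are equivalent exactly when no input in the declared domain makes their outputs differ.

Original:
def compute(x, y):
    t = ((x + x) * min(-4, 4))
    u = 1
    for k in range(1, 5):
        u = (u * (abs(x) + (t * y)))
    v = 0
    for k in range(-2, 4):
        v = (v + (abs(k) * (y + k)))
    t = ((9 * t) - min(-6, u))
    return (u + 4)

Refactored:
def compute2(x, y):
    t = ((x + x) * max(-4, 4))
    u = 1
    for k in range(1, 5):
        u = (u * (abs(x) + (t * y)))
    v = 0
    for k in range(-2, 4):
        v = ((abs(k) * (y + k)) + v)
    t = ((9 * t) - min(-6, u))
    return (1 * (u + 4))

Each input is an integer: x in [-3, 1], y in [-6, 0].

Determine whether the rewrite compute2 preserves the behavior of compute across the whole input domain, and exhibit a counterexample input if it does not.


Evaluate both at x=-3, y=-6.
compute: t=24, then u=1, then (k=1), then u=-141, then (k=2), then u=19881, then (k=3), then u=-2803221, then (k=4), then u=395254161, then v=0, then (k=-2), then v=-16, then (k=-1), then v=-23, then (k=0), then v=-23, then (k=1), then v=-28, then (k=2), then v=-36, then (k=3), then v=-45, then t=222, then returns 395254165
compute2: t=-24, then u=1, then (k=1), then u=147, then (k=2), then u=21609, then (k=3), then u=3176523, then (k=4), then u=466948881, then v=0, then (k=-2), then v=-16, then (k=-1), then v=-23, then (k=0), then v=-23, then (k=1), then v=-28, then (k=2), then v=-36, then (k=3), then v=-45, then t=-210, then returns 466948885
395254165 vs 466948885 — the two versions disagree here.
verdict: not equivalent; witness: x=-3, y=-6


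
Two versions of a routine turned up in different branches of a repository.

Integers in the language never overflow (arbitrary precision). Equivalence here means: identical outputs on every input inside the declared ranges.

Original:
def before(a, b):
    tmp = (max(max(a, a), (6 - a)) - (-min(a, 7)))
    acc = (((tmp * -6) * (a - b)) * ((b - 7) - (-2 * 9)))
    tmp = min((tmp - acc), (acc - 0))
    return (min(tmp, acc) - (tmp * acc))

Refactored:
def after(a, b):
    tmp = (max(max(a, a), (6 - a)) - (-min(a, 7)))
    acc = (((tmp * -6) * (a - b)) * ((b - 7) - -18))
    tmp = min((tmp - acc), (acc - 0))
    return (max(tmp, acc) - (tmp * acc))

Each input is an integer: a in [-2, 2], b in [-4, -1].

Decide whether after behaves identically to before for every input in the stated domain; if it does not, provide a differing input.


On input a=-2, b=-1, before returns 127086 while after returns 127800.
verdict: not equivalent; witness: a=-2, b=-1


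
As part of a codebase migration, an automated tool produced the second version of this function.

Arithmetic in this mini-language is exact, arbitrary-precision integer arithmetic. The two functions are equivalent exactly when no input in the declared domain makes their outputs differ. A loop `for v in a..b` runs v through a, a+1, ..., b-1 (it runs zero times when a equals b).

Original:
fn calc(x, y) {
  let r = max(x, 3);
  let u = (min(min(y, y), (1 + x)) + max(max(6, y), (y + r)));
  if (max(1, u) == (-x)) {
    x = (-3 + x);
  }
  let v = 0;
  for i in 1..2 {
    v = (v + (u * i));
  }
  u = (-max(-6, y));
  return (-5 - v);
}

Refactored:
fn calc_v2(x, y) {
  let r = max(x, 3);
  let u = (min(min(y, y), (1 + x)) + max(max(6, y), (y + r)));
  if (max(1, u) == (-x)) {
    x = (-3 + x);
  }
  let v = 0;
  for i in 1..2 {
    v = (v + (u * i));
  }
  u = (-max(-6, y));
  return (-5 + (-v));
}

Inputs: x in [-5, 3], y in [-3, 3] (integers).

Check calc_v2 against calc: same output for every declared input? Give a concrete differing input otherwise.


Differences: arithmetic usage differs — yet all 63 inputs agree.
verdict: equivalent


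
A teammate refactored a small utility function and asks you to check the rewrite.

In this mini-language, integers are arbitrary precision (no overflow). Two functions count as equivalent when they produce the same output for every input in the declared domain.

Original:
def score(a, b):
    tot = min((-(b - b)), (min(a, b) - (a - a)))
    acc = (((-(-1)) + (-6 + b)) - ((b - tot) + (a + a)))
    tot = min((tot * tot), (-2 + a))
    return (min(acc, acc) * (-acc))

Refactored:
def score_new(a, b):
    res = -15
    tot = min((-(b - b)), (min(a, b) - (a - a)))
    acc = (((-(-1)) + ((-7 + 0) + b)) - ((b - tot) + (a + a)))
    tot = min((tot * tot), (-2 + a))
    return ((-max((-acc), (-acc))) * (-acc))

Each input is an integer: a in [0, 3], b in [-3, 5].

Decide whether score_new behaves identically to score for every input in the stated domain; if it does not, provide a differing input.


Try a=0, b=-3.
score: tot becomes -3; next acc becomes -8; next tot becomes -2; next final value -64
score_new: res becomes -15; next tot becomes -3; next acc becomes -9; next tot becomes -2; next final value -81
-64 and -81 differ, so these are not the same function on this domain.
verdict: not equivalent; witness: a=0, b=-3


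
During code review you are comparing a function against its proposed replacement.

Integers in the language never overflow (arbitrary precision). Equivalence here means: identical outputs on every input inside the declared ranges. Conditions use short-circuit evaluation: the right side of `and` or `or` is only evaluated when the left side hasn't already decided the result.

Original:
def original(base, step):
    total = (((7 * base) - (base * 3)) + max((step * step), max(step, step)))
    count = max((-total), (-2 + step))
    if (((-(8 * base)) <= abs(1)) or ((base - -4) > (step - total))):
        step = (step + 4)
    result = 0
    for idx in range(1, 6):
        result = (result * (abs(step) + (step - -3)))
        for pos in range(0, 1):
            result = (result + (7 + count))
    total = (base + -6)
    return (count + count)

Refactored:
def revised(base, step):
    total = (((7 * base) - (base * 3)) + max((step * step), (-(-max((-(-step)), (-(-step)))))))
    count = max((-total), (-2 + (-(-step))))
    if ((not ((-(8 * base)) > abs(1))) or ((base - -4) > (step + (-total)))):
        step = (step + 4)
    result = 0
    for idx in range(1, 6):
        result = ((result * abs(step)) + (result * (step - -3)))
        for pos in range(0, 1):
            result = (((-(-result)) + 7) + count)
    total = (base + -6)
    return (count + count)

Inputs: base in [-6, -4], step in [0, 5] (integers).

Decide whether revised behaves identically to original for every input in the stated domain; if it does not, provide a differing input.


The two are interchangeable: comparison usage differs; and boolean connective usage differs; and arithmetic usage differs, and every declared input agrees.
As a probe, take base=-4, step=5: original runs total becomes 9; next count becomes 3; next (((-(8 * base)) <= abs(1)) or ((base - -4) > (step - total))) evaluates to true; next step becomes 9; next result becomes 0; next at idx=1:; next result becomes 0; next at pos=0:; next result becomes 10; next at idx=2:; next result becomes 210; next at pos=0:; next result becomes 220; next at idx=3:; next result becomes 4620; next at pos=0:; next result becomes 4630; next at idx=4:; next result becomes 97230; next at pos=0:; next result becomes 97240; next at idx=5:; next result becomes 2042040; next at pos=0:; next result becomes 2042050; next total becomes -10; next final value 6; revised runs total becomes 9; next count becomes 3; next ((not ((-(8 * base)) > abs(1))) or ((base - -4) > (step + (-total)))) evaluates to true; next step becomes 9; next result becomes 0; next at idx=1:; next result becomes 0; next at pos=0:; next result becomes 10; next at idx=2:; next result becomes 210; next at pos=0:; next result becomes 220; next at idx=3:; next result becomes 4620; next at pos=0:; next result becomes 4630; next at idx=4:; next result becomes 97230; next at pos=0:; next result becomes 97240; next at idx=5:; next result becomes 2042040; next at pos=0:; next result becomes 2042050; next total becomes -10; next final value 6; both end at 6.
Across all 18 domain points the two functions coincide.
verdict: equivalent


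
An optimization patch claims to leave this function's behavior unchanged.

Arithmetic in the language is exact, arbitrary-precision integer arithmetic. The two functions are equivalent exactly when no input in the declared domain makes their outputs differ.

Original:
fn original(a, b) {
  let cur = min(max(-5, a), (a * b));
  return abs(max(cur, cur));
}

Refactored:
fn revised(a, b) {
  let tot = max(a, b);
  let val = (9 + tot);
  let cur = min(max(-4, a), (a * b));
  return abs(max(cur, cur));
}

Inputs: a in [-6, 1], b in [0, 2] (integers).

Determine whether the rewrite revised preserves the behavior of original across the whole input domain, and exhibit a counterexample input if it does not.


Run the pair on a=-6, b=0.
original: cur=-5, then returns 5
revised: tot=0, then val=9, then cur=-4, then returns 4
5 and 4 differ, so these are not the same function on this domain.
verdict: not equivalent; witness: a=-6, b=0


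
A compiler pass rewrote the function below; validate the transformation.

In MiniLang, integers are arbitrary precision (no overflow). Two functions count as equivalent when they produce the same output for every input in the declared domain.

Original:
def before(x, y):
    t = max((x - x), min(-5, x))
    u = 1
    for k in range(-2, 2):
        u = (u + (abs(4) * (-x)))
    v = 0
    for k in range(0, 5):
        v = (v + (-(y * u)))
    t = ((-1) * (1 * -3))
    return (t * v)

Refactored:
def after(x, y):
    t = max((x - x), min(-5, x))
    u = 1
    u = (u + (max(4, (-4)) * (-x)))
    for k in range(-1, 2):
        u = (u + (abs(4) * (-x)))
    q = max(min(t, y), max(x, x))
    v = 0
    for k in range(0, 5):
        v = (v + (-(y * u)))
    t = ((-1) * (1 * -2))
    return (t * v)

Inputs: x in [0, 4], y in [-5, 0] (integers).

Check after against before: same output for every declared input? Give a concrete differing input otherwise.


Try x=0, y=-5.
before: t=0, then u=1, then (k=-2), then u=1, then (k=-1), then u=1, then (k=0), then u=1, then (k=1), then u=1, then v=0, then (k=0), then v=5, then (k=1), then v=10, then (k=2), then v=15, then (k=3), then v=20, then (k=4), then v=25, then t=3, then returns 75
after: t=0, then u=1, then u=1, then (k=-1), then u=1, then (k=0), then u=1, then (k=1), then u=1, then q=0, then v=0, then (k=0), then v=5, then (k=1), then v=10, then (k=2), then v=15, then (k=3), then v=20, then (k=4), then v=25, then t=2, then returns 50
75 against 50: the behavior changed.
verdict: not equivalent; witness: x=0, y=-5


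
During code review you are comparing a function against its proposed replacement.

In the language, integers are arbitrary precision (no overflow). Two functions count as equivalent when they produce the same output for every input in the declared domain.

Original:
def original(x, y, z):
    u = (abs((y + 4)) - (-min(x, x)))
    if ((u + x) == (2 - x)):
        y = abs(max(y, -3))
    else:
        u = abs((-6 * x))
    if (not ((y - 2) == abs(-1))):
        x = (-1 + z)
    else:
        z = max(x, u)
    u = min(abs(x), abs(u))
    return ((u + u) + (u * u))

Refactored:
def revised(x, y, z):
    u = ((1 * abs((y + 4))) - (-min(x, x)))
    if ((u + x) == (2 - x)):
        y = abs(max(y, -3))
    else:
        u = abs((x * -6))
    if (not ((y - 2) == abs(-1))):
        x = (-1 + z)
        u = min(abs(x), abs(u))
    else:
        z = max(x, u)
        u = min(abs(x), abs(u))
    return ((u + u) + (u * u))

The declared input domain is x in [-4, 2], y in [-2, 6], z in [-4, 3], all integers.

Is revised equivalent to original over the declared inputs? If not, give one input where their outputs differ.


Side by side, the visible changes include: arithmetic usage differs; statement counts differ; constant usage differs; min/max/abs usage differs.
One worked example (x=-2, y=5, z=-3) — original: u = 7; ((u + x) == (2 - x)) -> false; u = 12; (not ((y - 2) == abs(-1))) -> true; x = -4; u = 4; return 24; revised: u = 7; ((u + x) == (2 - x)) -> false; u = 12; (not ((y - 2) == abs(-1))) -> true; x = -4; u = 4; return 24; agreement on 24.
Every one of the 504 inputs gives matching results.
verdict: equivalent


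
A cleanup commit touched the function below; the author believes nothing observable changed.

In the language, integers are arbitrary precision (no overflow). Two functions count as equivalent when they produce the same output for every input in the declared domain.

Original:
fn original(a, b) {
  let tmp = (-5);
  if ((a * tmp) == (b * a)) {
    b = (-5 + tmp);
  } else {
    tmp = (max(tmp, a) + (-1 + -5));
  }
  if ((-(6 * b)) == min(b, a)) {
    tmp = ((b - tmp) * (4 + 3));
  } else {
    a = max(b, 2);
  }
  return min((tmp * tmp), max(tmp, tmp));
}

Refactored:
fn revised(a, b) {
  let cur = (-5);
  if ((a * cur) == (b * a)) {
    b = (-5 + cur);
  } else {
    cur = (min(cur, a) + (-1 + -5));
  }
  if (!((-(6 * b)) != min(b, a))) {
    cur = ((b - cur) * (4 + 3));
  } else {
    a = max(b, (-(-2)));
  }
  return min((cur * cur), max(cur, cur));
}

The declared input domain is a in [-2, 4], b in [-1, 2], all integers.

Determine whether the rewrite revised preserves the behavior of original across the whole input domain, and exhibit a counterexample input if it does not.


Evaluate both at a=-2, b=-1.
original: tmp = -5; ((a * tmp) == (b * a)) -> false; tmp = -8; ((-(6 * b)) == min(b, a)) -> false; a = 2; return -8
revised: cur = -5; ((a * cur) == (b * a)) -> false; cur = -11; (!((-(6 * b)) != min(b, a))) -> false; a = 2; return -11
-8 and -11 differ, so these are not the same function on this domain.
verdict: not equivalent; witness: a=-2, b=-1


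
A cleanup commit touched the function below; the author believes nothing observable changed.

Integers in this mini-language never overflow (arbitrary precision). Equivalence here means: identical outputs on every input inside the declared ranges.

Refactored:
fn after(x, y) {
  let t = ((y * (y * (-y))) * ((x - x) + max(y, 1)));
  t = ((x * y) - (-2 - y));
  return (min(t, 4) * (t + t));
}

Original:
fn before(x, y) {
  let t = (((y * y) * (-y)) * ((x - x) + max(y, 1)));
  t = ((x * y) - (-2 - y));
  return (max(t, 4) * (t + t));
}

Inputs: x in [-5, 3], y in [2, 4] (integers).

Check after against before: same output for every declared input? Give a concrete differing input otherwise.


Take x=-5, y=2.
before: t=-16, then t=-6, then returns -48
after: t=-16, then t=-6, then returns 72
-48 vs 72 — the two versions disagree here.
verdict: not equivalent; witness: x=-5, y=2


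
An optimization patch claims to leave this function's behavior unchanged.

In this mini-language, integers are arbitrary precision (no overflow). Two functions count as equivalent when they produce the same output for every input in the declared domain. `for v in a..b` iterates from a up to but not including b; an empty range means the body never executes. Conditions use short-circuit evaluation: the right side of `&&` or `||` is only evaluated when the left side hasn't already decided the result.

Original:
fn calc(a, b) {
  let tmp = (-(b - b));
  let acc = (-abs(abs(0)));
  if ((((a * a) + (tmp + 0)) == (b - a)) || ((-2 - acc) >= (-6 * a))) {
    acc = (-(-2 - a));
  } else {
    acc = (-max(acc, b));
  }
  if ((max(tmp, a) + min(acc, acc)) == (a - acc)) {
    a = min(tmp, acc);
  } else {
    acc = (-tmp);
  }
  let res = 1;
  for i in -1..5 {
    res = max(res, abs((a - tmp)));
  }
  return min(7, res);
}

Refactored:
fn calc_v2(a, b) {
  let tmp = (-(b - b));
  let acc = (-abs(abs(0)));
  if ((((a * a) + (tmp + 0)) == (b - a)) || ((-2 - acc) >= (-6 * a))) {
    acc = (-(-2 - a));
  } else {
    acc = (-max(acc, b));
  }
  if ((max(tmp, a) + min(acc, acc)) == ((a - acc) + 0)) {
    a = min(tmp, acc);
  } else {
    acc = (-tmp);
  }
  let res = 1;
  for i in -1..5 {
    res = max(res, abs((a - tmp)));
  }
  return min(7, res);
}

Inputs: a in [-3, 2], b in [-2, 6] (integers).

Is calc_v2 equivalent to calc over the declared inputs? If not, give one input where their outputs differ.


The two versions differ — the changes include arithmetic usage differs; and constant usage differs.
As a probe, take a=2, b=5: calc runs tmp becomes 0; next acc becomes 0; next ((((a * a) + (tmp + 0)) == (b - a)) || ((-2 - acc) >= (-6 * a))) evaluates to true; next acc becomes 4; next ((max(tmp, a) + min(acc, acc)) == (a - acc)) evaluates to false; next acc becomes 0; next res becomes 1; next at i=-1:; next res becomes 2; next at i=0:; next res becomes 2; next at i=1:; next res becomes 2; next at i=2:; next res becomes 2; next at i=3:; next res becomes 2; next at i=4:; next res becomes 2; next final value 2; calc_v2 runs tmp becomes 0; next acc becomes 0; next ((((a * a) + (tmp + 0)) == (b - a)) || ((-2 - acc) >= (-6 * a))) evaluates to true; next acc becomes 4; next ((max(tmp, a) + min(acc, acc)) == ((a - acc) + 0)) evaluates to false; next acc becomes 0; next res becomes 1; next at i=-1:; next res becomes 2; next at i=0:; next res becomes 2; next at i=1:; next res becomes 2; next at i=2:; next res becomes 2; next at i=3:; next res becomes 2; next at i=4:; next res becomes 2; next final value 2; both end at 2.
An exhaustive pass over the 54 declared inputs shows identical outputs.
verdict: equivalent
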